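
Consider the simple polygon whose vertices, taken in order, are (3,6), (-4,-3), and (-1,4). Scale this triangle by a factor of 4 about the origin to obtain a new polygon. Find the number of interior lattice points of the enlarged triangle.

169

Using the shoelace formula, 2A = |(3·(-3) − (-4)·6) + ((-4)·4 − (-1)·(-3)) + ((-1)·6 − 3·4)| = 22, so the area is 11.
Summing gcd(|Δx|,|Δy|) over the edges gives the boundary count: gcd(7,9) + gcd(3,7) + gcd(4,2) = 1+1+2 = 4.
Scaling by 4 multiplies the area by 4² = 16 (so the new area is 176) and multiplies the boundary lattice-point count by 4, giving 16.
By Pick's theorem, the interior count of the dilated polygon is 176 − 16/2 + 1 = 169.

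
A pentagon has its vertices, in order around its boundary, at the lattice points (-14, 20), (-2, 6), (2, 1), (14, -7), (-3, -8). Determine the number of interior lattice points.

Using the shoelace formula, 2A = |[(-14)·6 − (-2)·20] + [(-2)·1 − 2·6] + [2·(-7) − 14·1] + [14·(-8) − (-3)·(-7)] + [(-3)·20 − (-14)·(-8)]| = 391, so the area is 391/2.
Summing gcd(|Δx|,|Δy|) over the edges gives the boundary count: gcd(12,14) + gcd(4,5) + gcd(12,8) + gcd(17,1) + gcd(11,28) = 2+1+4+1+1 = 9.
Pick's theorem gives I = A − B/2 + 1 = 391/2 − 9/2 + 1 = 192.

192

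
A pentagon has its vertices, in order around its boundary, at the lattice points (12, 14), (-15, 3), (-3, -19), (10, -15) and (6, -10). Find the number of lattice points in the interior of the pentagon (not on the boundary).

By the shoelace formula, twice the signed area is |[12·3 − (-15)·14] + [(-15)·(-19) − (-3)·3] + [(-3)·(-15) − 10·(-19)] + [10·(-10) − 6·(-15)] + [6·14 − 12·(-10)]| = 969, so the area is 484.5.
The number of boundary lattice points is Σ gcd(|Δx|,|Δy|) = gcd(27,11) + gcd(12,22) + gcd(13,4) + gcd(4,5) + gcd(6,24) = 1+2+1+1+6 = 11.
By Pick's theorem A = I + B/2 − 1, so I = 484.5 − 11/2 + 1 = 480.

480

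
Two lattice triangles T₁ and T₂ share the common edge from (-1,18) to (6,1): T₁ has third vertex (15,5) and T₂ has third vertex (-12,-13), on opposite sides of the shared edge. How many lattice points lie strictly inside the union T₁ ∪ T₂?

The union is the simple quadrilateral with vertices (-1,18), (15,5), (6,1), (-12,-13) in order.
By the shoelace formula, twice the signed area is |((-1)·5 − 15·18) + (15·1 − 6·5) + (6·(-13) − (-12)·1) + ((-12)·18 − (-1)·(-13))| = 585, so the area is 585/2.
Summing gcd(|Δx|,|Δy|) over the edges gives the boundary count: gcd(16,13) + gcd(9,4) + gcd(18,14) + gcd(11,31) = 1+1+2+1 = 5.
By Pick's theorem I = A − B/2 + 1 = 585/2 − 5/2 + 1 = 291.

291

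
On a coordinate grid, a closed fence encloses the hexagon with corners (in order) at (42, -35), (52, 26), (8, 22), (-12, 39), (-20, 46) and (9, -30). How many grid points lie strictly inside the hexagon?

Using the shoelace formula, 2A = |(42·26 − 52·(-35)) + (52·22 − 8·26) + (8·39 − (-12)·22) + ((-12)·46 − (-20)·39) + ((-20)·(-30) − 9·46) + (9·(-35) − 42·(-30))| = 5783, so the area is 2891.5.
Summing gcd(|Δx|,|Δy|) over the edges gives the boundary count: gcd(10,61) + gcd(44,4) + gcd(20,17) + gcd(8,7) + gcd(29,76) + gcd(33,5) = 1+4+1+1+1+1 = 9.
By Pick's theorem A = I + B/2 − 1, so I = 2891.5 − 9/2 + 1 = 2888.

2888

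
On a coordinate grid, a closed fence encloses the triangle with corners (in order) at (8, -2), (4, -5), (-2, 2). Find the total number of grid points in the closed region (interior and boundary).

The shoelace formula gives twice the area as |[8·(-5) − 4·(-2)] + [4·2 − (-2)·(-5)] + [(-2)·(-2) − 8·2]| = 46, so the area is 23.
The number of boundary lattice points is Σ gcd(|Δx|,|Δy|) = gcd(4,3) + gcd(6,7) + gcd(10,4) = 1+1+2 = 4.
Pick's theorem gives I = A − B/2 + 1 = 23 − 4/2 + 1 = 22, so the closed region contains I + B = 22 + 4 = 26 lattice points.

26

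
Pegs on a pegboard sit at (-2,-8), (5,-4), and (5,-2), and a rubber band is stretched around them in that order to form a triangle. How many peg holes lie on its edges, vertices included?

4

Along each edge there are gcd(|Δx|,|Δy|)+1 lattice points, so counting each shared vertex once the boundary has gcd(7,4) + gcd(0,2) + gcd(7,6) = 1+2+1 = 4.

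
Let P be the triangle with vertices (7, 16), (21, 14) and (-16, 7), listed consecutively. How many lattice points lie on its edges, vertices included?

The number of boundary lattice points is Σ gcd(|Δx|,|Δy|) = gcd(14,2) + gcd(37,7) + gcd(23,9) = 2+1+1 = 4.

4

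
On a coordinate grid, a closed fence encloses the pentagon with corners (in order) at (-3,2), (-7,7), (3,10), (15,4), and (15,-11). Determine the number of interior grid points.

221

The shoelace formula gives twice the area as |((-3)·7 − (-7)·2) + ((-7)·10 − 3·7) + (3·4 − 15·10) + (15·(-11) − 15·4) + (15·2 − (-3)·(-11))| = 464, so the area is 232.
Summing gcd(|Δx|,|Δy|) over the edges gives the boundary count: gcd(4,5) + gcd(10,3) + gcd(12,6) + gcd(0,15) + gcd(18,13) = 1+1+6+15+1 = 24.
By Pick's theorem A = I + B/2 − 1, so I = 232 − 24/2 + 1 = 221.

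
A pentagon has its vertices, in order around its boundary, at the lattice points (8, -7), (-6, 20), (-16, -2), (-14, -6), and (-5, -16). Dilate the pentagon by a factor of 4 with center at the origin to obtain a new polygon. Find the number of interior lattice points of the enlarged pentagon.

6987

Using the shoelace formula, 2A = |[8·20 − (-6)·(-7)] + [(-6)·(-2) − (-16)·20] + [(-16)·(-6) − (-14)·(-2)] + [(-14)·(-16) − (-5)·(-6)] + [(-5)·(-7) − 8·(-16)]| = 875, so the area is 875/2.
Summing gcd(|Δx|,|Δy|) over the edges gives the boundary count: gcd(14,27) + gcd(10,22) + gcd(2,4) + gcd(9,10) + gcd(13,9) = 1+2+2+1+1 = 7.
Scaling by 4 multiplies the area by 4² = 16 (so the new area is 7000) and multiplies the boundary lattice-point count by 4, giving 28.
By Pick's theorem, the interior count of the dilated polygon is 7000 − 28/2 + 1 = 6987.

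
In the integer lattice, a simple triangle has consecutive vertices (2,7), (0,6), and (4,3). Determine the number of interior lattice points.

4

By the shoelace formula, twice the signed area is |[2·6 − 0·7] + [0·3 − 4·6] + [4·7 − 2·3]| = 10, so the area is 5.
Along each edge there are gcd(|Δx|,|Δy|)+1 lattice points, so counting each shared vertex once the boundary has gcd(2,1) + gcd(4,3) + gcd(2,4) = 1+1+2 = 4.
By Pick's theorem A = I + B/2 − 1, so I = 5 − 4/2 + 1 = 4.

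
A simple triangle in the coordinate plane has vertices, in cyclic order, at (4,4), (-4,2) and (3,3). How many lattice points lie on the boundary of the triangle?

Summing gcd(|Δx|,|Δy|) over the edges gives the boundary count: gcd(8,2) + gcd(7,1) + gcd(1,1) = 2+1+1 = 4.

4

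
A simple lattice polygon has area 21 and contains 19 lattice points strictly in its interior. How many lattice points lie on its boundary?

6

Pick's theorem gives A = I + B/2 − 1, so B = 2(A − I + 1) = 2(21 − 19 + 1) = 6.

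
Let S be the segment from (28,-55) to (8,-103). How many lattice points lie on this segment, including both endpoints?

5

The number of lattice points on a segment between lattice points is gcd(|Δx|,|Δy|) + 1 = gcd(20,48) + 1 = 4 + 1 = 5.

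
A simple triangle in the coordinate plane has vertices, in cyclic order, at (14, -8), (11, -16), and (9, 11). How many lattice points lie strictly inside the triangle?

The shoelace formula gives twice the area as |(14·(-16) − 11·(-8)) + (11·11 − 9·(-16)) + (9·(-8) − 14·11)| = 97, so the area is 48.5.
Summing gcd(|Δx|,|Δy|) over the edges gives the boundary count: gcd(3,8) + gcd(2,27) + gcd(5,19) = 1+1+1 = 3.
By Pick's theorem A = I + B/2 − 1, so I = 48.5 − 3/2 + 1 = 48.

48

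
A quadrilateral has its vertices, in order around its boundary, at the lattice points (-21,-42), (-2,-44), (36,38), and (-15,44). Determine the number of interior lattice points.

By the shoelace formula, twice the signed area is |((-21)·(-44) − (-2)·(-42)) + ((-2)·38 − 36·(-44)) + (36·44 − (-15)·38) + ((-15)·(-42) − (-21)·44)| = 6056, so the area is 3028.
The number of boundary lattice points is Σ gcd(|Δx|,|Δy|) = gcd(19,2) + gcd(38,82) + gcd(51,6) + gcd(6,86) = 1+2+3+2 = 8.
Pick's theorem gives I = A − B/2 + 1 = 3028 − 8/2 + 1 = 3025.

3025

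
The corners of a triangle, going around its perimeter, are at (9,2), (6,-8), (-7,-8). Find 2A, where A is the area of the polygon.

130

Using the shoelace formula, 2A = |(9·(-8) − 6·2) + (6·(-8) − (-7)·(-8)) + ((-7)·2 − 9·(-8))| = 130, so the area is 65.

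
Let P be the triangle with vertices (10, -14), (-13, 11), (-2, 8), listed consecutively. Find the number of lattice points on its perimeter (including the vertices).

4

The number of boundary lattice points is Σ gcd(|Δx|,|Δy|) = gcd(23,25) + gcd(11,3) + gcd(12,22) = 1+1+2 = 4.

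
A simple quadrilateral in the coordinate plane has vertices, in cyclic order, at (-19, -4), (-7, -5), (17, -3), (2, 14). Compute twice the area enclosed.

675

The shoelace formula gives twice the area as |[(-19)·(-5) − (-7)·(-4)] + [(-7)·(-3) − 17·(-5)] + [17·14 − 2·(-3)] + [2·(-4) − (-19)·14]| = 675, so the area is 675/2.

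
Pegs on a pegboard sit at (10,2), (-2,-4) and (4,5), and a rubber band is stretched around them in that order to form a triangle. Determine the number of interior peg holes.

31

By the shoelace formula, twice the signed area is |(10·(-4) − (-2)·2) + ((-2)·5 − 4·(-4)) + (4·2 − 10·5)| = 72, so the area is 36.
Along each edge there are gcd(|Δx|,|Δy|)+1 lattice points, so counting each shared vertex once the boundary has gcd(12,6) + gcd(6,9) + gcd(6,3) = 6+3+3 = 12.
Pick's theorem gives I = A − B/2 + 1 = 36 − 12/2 + 1 = 31.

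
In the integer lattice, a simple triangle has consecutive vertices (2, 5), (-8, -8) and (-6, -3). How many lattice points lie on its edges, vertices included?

Along each edge there are gcd(|Δx|,|Δy|)+1 lattice points, so counting each shared vertex once the boundary has gcd(10,13) + gcd(2,5) + gcd(8,8) = 1+1+8 = 10.

10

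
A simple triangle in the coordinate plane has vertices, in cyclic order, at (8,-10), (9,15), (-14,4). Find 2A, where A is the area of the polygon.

By the shoelace formula, twice the signed area is |(8·15 − 9·(-10)) + (9·4 − (-14)·15) + ((-14)·(-10) − 8·4)| = 564, so the area is 282.

564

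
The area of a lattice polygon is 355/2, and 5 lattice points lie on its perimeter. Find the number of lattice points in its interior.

176

From Pick's theorem, I = A − B/2 + 1 = 355/2 − 5/2 + 1 = 176.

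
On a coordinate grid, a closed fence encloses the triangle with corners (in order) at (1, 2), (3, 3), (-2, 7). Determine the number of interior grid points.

6

By the shoelace formula, twice the signed area is |[1·3 − 3·2] + [3·7 − (-2)·3] + [(-2)·2 − 1·7]| = 13, so the area is 6.5.
The number of boundary lattice points is Σ gcd(|Δx|,|Δy|) = gcd(2,1) + gcd(5,4) + gcd(3,5) = 1+1+1 = 3.
By Pick's theorem A = I + B/2 − 1, so I = 6.5 − 3/2 + 1 = 6.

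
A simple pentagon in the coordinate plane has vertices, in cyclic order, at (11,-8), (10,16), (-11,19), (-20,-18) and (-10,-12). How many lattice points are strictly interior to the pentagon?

The shoelace formula gives twice the area as |[11·16 − 10·(-8)] + [10·19 − (-11)·16] + [(-11)·(-18) − (-20)·19] + [(-20)·(-12) − (-10)·(-18)] + [(-10)·(-8) − 11·(-12)]| = 1472, so the area is 736.
Summing gcd(|Δx|,|Δy|) over the edges gives the boundary count: gcd(1,24) + gcd(21,3) + gcd(9,37) + gcd(10,6) + gcd(21,4) = 1+3+1+2+1 = 8.
By Pick's theorem A = I + B/2 − 1, so I = 736 − 8/2 + 1 = 733.

733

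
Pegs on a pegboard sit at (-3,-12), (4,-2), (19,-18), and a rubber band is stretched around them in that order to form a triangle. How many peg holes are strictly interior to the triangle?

The shoelace formula gives twice the area as |[(-3)·(-2) − 4·(-12)] + [4·(-18) − 19·(-2)] + [19·(-12) − (-3)·(-18)]| = 262, so the area is 131.
Summing gcd(|Δx|,|Δy|) over the edges gives the boundary count: gcd(7,10) + gcd(15,16) + gcd(22,6) = 1+1+2 = 4.
Pick's theorem gives I = A − B/2 + 1 = 131 − 4/2 + 1 = 130.

130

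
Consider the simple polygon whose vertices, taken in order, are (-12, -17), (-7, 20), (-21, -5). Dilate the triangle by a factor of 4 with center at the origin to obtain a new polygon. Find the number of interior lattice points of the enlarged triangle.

3135

The shoelace formula gives twice the area as |((-12)·20 − (-7)·(-17)) + ((-7)·(-5) − (-21)·20) + ((-21)·(-17) − (-12)·(-5))| = 393, so the area is 393/2.
Along each edge there are gcd(|Δx|,|Δy|)+1 lattice points, so counting each shared vertex once the boundary has gcd(5,37) + gcd(14,25) + gcd(9,12) = 1+1+3 = 5.
Scaling by 4 multiplies the area by 4² = 16 (so the new area is 3144) and multiplies the boundary lattice-point count by 4, giving 20.
By Pick's theorem, the interior count of the dilated polygon is 3144 − 20/2 + 1 = 3135.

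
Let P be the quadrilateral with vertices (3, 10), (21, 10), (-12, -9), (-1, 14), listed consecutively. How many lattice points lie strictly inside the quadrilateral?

228

By the shoelace formula, twice the signed area is |[3·10 − 21·10] + [21·(-9) − (-12)·10] + [(-12)·14 − (-1)·(-9)] + [(-1)·10 − 3·14]| = 478, so the area is 239.
The number of boundary lattice points is Σ gcd(|Δx|,|Δy|) = gcd(18,0) + gcd(33,19) + gcd(11,23) + gcd(4,4) = 18+1+1+4 = 24.
By Pick's theorem A = I + B/2 − 1, so I = 239 − 24/2 + 1 = 228.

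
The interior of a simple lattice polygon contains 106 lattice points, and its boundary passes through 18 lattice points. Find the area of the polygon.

Pick's theorem states A = I + B/2 − 1, so A = 106 + 18/2 − 1 = 114.

114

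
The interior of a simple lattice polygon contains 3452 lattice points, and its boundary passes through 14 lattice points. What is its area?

3458

By Pick's theorem, A = I + B/2 − 1 = 3452 + 14/2 − 1 = 3458.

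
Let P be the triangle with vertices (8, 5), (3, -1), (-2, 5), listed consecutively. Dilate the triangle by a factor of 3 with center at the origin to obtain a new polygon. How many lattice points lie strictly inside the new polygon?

By the shoelace formula, twice the signed area is |(8·(-1) − 3·5) + (3·5 − (-2)·(-1)) + ((-2)·5 − 8·5)| = 60, so the area is 30.
The number of boundary lattice points is Σ gcd(|Δx|,|Δy|) = gcd(5,6) + gcd(5,6) + gcd(10,0) = 1+1+10 = 12.
Scaling by 3 multiplies the area by 3² = 9 (so the new area is 270) and multiplies the boundary lattice-point count by 3, giving 36.
By Pick's theorem, the interior count of the dilated polygon is 270 − 36/2 + 1 = 253.

253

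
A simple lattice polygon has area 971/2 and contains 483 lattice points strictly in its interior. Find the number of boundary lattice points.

7

Pick's theorem gives A = I + B/2 − 1, so B = 2(A − I + 1) = 2(971/2 − 483 + 1) = 7.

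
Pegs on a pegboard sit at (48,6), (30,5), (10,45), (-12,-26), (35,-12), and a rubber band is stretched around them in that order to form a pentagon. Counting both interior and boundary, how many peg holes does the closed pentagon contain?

1753

The shoelace formula gives twice the area as |(48·5 − 30·6) + (30·45 − 10·5) + (10·(-26) − (-12)·45) + ((-12)·(-12) − 35·(-26)) + (35·6 − 48·(-12))| = 3480, so the area is 1740.
Summing gcd(|Δx|,|Δy|) over the edges gives the boundary count: gcd(18,1) + gcd(20,40) + gcd(22,71) + gcd(47,14) + gcd(13,18) = 1+20+1+1+1 = 24.
Pick's theorem gives I = A − B/2 + 1 = 1740 − 24/2 + 1 = 1729, so the closed region contains I + B = 1729 + 24 = 1753 lattice points.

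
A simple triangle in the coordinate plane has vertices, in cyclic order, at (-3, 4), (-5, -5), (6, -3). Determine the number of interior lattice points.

By the shoelace formula, twice the signed area is |[(-3)·(-5) − (-5)·4] + [(-5)·(-3) − 6·(-5)] + [6·4 − (-3)·(-3)]| = 95, so the area is 95/2.
Along each edge there are gcd(|Δx|,|Δy|)+1 lattice points, so counting each shared vertex once the boundary has gcd(2,9) + gcd(11,2) + gcd(9,7) = 1+1+1 = 3.
Pick's theorem gives I = A − B/2 + 1 = 95/2 − 3/2 + 1 = 47.

47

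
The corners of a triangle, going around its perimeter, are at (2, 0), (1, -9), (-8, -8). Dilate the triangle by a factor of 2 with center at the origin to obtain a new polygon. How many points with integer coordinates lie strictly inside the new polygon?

By the shoelace formula, twice the signed area is |[2·(-9) − 1·0] + [1·(-8) − (-8)·(-9)] + [(-8)·0 − 2·(-8)]| = 82, so the area is 41.
Along each edge there are gcd(|Δx|,|Δy|)+1 lattice points, so counting each shared vertex once the boundary has gcd(1,9) + gcd(9,1) + gcd(10,8) = 1+1+2 = 4.
Scaling by 2 multiplies the area by 2² = 4 (so the new area is 164) and multiplies the boundary lattice-point count by 2, giving 8.
By Pick's theorem, the interior count of the dilated polygon is 164 − 8/2 + 1 = 161.

161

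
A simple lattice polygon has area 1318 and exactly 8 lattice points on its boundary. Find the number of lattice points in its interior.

Pick's theorem A = I + B/2 − 1 rearranges to I = A − B/2 + 1 = 1318 − 8/2 + 1 = 1315.

1315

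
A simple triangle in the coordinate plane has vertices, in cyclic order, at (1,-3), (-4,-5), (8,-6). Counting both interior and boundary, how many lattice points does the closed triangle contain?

17

By the shoelace formula, twice the signed area is |[1·(-5) − (-4)·(-3)] + [(-4)·(-6) − 8·(-5)] + [8·(-3) − 1·(-6)]| = 29, so the area is 14.5.
Summing gcd(|Δx|,|Δy|) over the edges gives the boundary count: gcd(5,2) + gcd(12,1) + gcd(7,3) = 1+1+1 = 3.
Pick's theorem gives I = A − B/2 + 1 = 14.5 − 3/2 + 1 = 14, so the closed region contains I + B = 14 + 3 = 17 lattice points.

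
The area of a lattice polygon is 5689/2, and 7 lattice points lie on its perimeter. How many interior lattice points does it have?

2842

Pick's theorem A = I + B/2 − 1 rearranges to I = A − B/2 + 1 = 5689/2 − 7/2 + 1 = 2842.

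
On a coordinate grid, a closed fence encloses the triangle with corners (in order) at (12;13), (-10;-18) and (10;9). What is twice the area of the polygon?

Using the shoelace formula, 2A = |(12·(-18) − (-10)·13) + ((-10)·9 − 10·(-18)) + (10·13 − 12·9)| = 26, so the area is 13.

26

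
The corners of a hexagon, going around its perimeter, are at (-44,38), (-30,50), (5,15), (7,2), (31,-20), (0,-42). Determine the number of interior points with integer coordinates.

2582

By the shoelace formula, twice the signed area is |((-44)·50 − (-30)·38) + ((-30)·15 − 5·50) + (5·2 − 7·15) + (7·(-20) − 31·2) + (31·(-42) − 0·(-20)) + (0·38 − (-44)·(-42))| = 5207, so the area is 5207/2.
The number of boundary lattice points is Σ gcd(|Δx|,|Δy|) = gcd(14,12) + gcd(35,35) + gcd(2,13) + gcd(24,22) + gcd(31,22) + gcd(44,80) = 2+35+1+2+1+4 = 45.
By Pick's theorem A = I + B/2 − 1, so I = 5207/2 − 45/2 + 1 = 2582.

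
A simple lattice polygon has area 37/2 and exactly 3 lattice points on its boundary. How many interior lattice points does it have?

18

From Pick's theorem, I = A − B/2 + 1 = 37/2 − 3/2 + 1 = 18.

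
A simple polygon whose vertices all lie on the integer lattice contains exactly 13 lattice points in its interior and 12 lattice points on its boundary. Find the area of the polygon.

18

By Pick's theorem, A = I + B/2 − 1 = 13 + 12/2 − 1 = 18.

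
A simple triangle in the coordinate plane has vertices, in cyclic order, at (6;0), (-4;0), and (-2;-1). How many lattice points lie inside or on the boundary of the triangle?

Using the shoelace formula, 2A = |(6·0 − (-4)·0) + ((-4)·(-1) − (-2)·0) + ((-2)·0 − 6·(-1))| = 10, so the area is 5.
Summing gcd(|Δx|,|Δy|) over the edges gives the boundary count: gcd(10,0) + gcd(2,1) + gcd(8,1) = 10+1+1 = 12.
Pick's theorem gives I = A − B/2 + 1 = 5 − 12/2 + 1 = 0, so the closed region contains I + B = 0 + 12 = 12 lattice points.

12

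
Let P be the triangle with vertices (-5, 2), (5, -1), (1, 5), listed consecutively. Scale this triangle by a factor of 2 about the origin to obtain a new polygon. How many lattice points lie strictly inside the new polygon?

91

The shoelace formula gives twice the area as |[(-5)·(-1) − 5·2] + [5·5 − 1·(-1)] + [1·2 − (-5)·5]| = 48, so the area is 24.
Along each edge there are gcd(|Δx|,|Δy|)+1 lattice points, so counting each shared vertex once the boundary has gcd(10,3) + gcd(4,6) + gcd(6,3) = 1+2+3 = 6.
Scaling by 2 multiplies the area by 2² = 4 (so the new area is 96) and multiplies the boundary lattice-point count by 2, giving 12.
By Pick's theorem, the interior count of the dilated polygon is 96 − 12/2 + 1 = 91.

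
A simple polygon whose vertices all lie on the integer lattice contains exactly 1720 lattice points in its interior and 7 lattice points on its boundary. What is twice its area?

3445

By Pick's theorem, A = I + B/2 − 1 = 1720 + 7/2 − 1 = 3445/2.
Hence 2A = 3445.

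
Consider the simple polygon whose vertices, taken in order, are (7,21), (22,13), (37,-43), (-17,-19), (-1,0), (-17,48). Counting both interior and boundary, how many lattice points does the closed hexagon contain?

Using the shoelace formula, 2A = |[7·13 − 22·21] + [22·(-43) − 37·13] + [37·(-19) − (-17)·(-43)] + [(-17)·0 − (-1)·(-19)] + [(-1)·48 − (-17)·0] + [(-17)·21 − 7·48]| = 3992, so the area is 1996.
Along each edge there are gcd(|Δx|,|Δy|)+1 lattice points, so counting each shared vertex once the boundary has gcd(15,8) + gcd(15,56) + gcd(54,24) + gcd(16,19) + gcd(16,48) + gcd(24,27) = 1+1+6+1+16+3 = 28.
Pick's theorem gives I = A − B/2 + 1 = 1996 − 28/2 + 1 = 1983, so the closed region contains I + B = 1983 + 28 = 2011 lattice points.

2011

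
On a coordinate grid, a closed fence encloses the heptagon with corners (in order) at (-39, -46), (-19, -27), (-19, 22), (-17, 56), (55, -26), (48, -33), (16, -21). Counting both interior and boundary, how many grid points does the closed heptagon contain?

3377

The shoelace formula gives twice the area as |((-39)·(-27) − (-19)·(-46)) + ((-19)·22 − (-19)·(-27)) + ((-19)·56 − (-17)·22) + ((-17)·(-26) − 55·56) + (55·(-33) − 48·(-26)) + (48·(-21) − 16·(-33)) + (16·(-46) − (-39)·(-21))| = 6682, so the area is 3341.
Along each edge there are gcd(|Δx|,|Δy|)+1 lattice points, so counting each shared vertex once the boundary has gcd(20,19) + gcd(0,49) + gcd(2,34) + gcd(72,82) + gcd(7,7) + gcd(32,12) + gcd(55,25) = 1+49+2+2+7+4+5 = 70.
Pick's theorem gives I = A − B/2 + 1 = 3341 − 70/2 + 1 = 3307, so the closed region contains I + B = 3307 + 70 = 3377 lattice points.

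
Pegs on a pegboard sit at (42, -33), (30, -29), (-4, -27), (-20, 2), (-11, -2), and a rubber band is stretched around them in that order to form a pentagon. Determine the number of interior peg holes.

593

Using the shoelace formula, 2A = |(42·(-29) − 30·(-33)) + (30·(-27) − (-4)·(-29)) + ((-4)·2 − (-20)·(-27)) + ((-20)·(-2) − (-11)·2) + ((-11)·(-33) − 42·(-2))| = 1193, so the area is 1193/2.
The number of boundary lattice points is Σ gcd(|Δx|,|Δy|) = gcd(12,4) + gcd(34,2) + gcd(16,29) + gcd(9,4) + gcd(53,31) = 4+2+1+1+1 = 9.
Pick's theorem gives I = A − B/2 + 1 = 1193/2 − 9/2 + 1 = 593.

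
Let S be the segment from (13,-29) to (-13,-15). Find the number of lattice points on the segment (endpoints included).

3

The number of lattice points on a segment between lattice points is gcd(|Δx|,|Δy|) + 1 = gcd(26,14) + 1 = 2 + 1 = 3.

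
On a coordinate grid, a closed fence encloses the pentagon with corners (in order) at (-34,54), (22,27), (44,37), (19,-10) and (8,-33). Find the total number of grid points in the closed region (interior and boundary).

2435

The shoelace formula gives twice the area as |[(-34)·27 − 22·54] + [22·37 − 44·27] + [44·(-10) − 19·37] + [19·(-33) − 8·(-10)] + [8·54 − (-34)·(-33)]| = 4860, so the area is 2430.
The number of boundary lattice points is Σ gcd(|Δx|,|Δy|) = gcd(56,27) + gcd(22,10) + gcd(25,47) + gcd(11,23) + gcd(42,87) = 1+2+1+1+3 = 8.
Pick's theorem gives I = A − B/2 + 1 = 2430 − 8/2 + 1 = 2427, so the closed region contains I + B = 2427 + 8 = 2435 lattice points.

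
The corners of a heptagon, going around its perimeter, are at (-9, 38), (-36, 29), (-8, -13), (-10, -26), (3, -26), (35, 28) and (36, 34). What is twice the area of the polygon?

5073

Using the shoelace formula, 2A = |((-9)·29 − (-36)·38) + ((-36)·(-13) − (-8)·29) + ((-8)·(-26) − (-10)·(-13)) + ((-10)·(-26) − 3·(-26)) + (3·28 − 35·(-26)) + (35·34 − 36·28) + (36·38 − (-9)·34)| = 5073, so the area is 2536.5.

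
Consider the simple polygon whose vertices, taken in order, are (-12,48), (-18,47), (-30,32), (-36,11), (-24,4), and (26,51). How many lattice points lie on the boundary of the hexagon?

10

Summing gcd(|Δx|,|Δy|) over the edges gives the boundary count: gcd(6,1) + gcd(12,15) + gcd(6,21) + gcd(12,7) + gcd(50,47) + gcd(38,3) = 1+3+3+1+1+1 = 10.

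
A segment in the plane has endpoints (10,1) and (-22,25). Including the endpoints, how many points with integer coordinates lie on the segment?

The number of lattice points on a segment between lattice points is gcd(|Δx|,|Δy|) + 1 = gcd(32,24) + 1 = 8 + 1 = 9.

9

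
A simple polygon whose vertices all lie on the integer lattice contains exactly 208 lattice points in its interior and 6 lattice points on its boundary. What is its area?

Pick's theorem states A = I + B/2 − 1, so A = 208 + 6/2 − 1 = 210.

210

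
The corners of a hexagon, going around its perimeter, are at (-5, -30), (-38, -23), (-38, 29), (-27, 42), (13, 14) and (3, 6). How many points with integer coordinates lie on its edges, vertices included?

64

The number of boundary lattice points is Σ gcd(|Δx|,|Δy|) = gcd(33,7) + gcd(0,52) + gcd(11,13) + gcd(40,28) + gcd(10,8) + gcd(8,36) = 1+52+1+4+2+4 = 64.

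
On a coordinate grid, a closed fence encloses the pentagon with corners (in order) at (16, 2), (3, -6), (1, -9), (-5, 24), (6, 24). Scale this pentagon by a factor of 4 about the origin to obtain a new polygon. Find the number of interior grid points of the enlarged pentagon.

The shoelace formula gives twice the area as |(16·(-6) − 3·2) + (3·(-9) − 1·(-6)) + (1·24 − (-5)·(-9)) + ((-5)·24 − 6·24) + (6·2 − 16·24)| = 780, so the area is 390.
The number of boundary lattice points is Σ gcd(|Δx|,|Δy|) = gcd(13,8) + gcd(2,3) + gcd(6,33) + gcd(11,0) + gcd(10,22) = 1+1+3+11+2 = 18.
Scaling by 4 multiplies the area by 4² = 16 (so the new area is 6240) and multiplies the boundary lattice-point count by 4, giving 72.
By Pick's theorem, the interior count of the dilated polygon is 6240 − 72/2 + 1 = 6205.

6205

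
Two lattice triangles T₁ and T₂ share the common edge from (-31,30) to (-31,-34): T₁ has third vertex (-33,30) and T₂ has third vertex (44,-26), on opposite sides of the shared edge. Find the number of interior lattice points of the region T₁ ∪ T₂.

2462

The union is the simple quadrilateral with vertices (-31,30), (-33,30), (-31,-34), (44,-26) in order.
The shoelace formula gives twice the area as |[(-31)·30 − (-33)·30] + [(-33)·(-34) − (-31)·30] + [(-31)·(-26) − 44·(-34)] + [44·30 − (-31)·(-26)]| = 4928, so the area is 2464.
Summing gcd(|Δx|,|Δy|) over the edges gives the boundary count: gcd(2,0) + gcd(2,64) + gcd(75,8) + gcd(75,56) = 2+2+1+1 = 6.
By Pick's theorem I = A − B/2 + 1 = 2464 − 6/2 + 1 = 2462.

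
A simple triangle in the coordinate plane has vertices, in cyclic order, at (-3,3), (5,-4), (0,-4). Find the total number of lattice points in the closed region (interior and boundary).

By the shoelace formula, twice the signed area is |((-3)·(-4) − 5·3) + (5·(-4) − 0·(-4)) + (0·3 − (-3)·(-4))| = 35, so the area is 35/2.
Summing gcd(|Δx|,|Δy|) over the edges gives the boundary count: gcd(8,7) + gcd(5,0) + gcd(3,7) = 1+5+1 = 7.
Pick's theorem gives I = A − B/2 + 1 = 35/2 − 7/2 + 1 = 15, so the closed region contains I + B = 15 + 7 = 22 lattice points.

22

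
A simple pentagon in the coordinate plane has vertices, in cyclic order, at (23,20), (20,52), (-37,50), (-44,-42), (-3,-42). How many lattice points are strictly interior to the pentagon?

5029

By the shoelace formula, twice the signed area is |(23·52 − 20·20) + (20·50 − (-37)·52) + ((-37)·(-42) − (-44)·50) + ((-44)·(-42) − (-3)·(-42)) + ((-3)·20 − 23·(-42))| = 10102, so the area is 5051.
Summing gcd(|Δx|,|Δy|) over the edges gives the boundary count: gcd(3,32) + gcd(57,2) + gcd(7,92) + gcd(41,0) + gcd(26,62) = 1+1+1+41+2 = 46.
Pick's theorem gives I = A − B/2 + 1 = 5051 − 46/2 + 1 = 5029.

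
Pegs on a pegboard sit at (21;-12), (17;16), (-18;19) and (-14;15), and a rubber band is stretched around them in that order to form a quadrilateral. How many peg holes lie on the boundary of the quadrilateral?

10

Along each edge there are gcd(|Δx|,|Δy|)+1 lattice points, so counting each shared vertex once the boundary has gcd(4,28) + gcd(35,3) + gcd(4,4) + gcd(35,27) = 4+1+4+1 = 10.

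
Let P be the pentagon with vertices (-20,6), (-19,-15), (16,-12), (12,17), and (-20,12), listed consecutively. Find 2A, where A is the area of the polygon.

Using the shoelace formula, 2A = |[(-20)·(-15) − (-19)·6] + [(-19)·(-12) − 16·(-15)] + [16·17 − 12·(-12)] + [12·12 − (-20)·17] + [(-20)·6 − (-20)·12]| = 1902, so the area is 951.

1902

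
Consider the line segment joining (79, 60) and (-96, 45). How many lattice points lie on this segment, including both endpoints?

6

The number of lattice points on a segment between lattice points is gcd(|Δx|,|Δy|) + 1 = gcd(175,15) + 1 = 5 + 1 = 6.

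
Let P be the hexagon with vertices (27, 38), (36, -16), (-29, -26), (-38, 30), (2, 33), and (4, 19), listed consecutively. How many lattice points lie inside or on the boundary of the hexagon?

Using the shoelace formula, 2A = |(27·(-16) − 36·38) + (36·(-26) − (-29)·(-16)) + ((-29)·30 − (-38)·(-26)) + ((-38)·33 − 2·30) + (2·19 − 4·33) + (4·38 − 27·19)| = 6827, so the area is 3413.5.
Along each edge there are gcd(|Δx|,|Δy|)+1 lattice points, so counting each shared vertex once the boundary has gcd(9,54) + gcd(65,10) + gcd(9,56) + gcd(40,3) + gcd(2,14) + gcd(23,19) = 9+5+1+1+2+1 = 19.
Pick's theorem gives I = A − B/2 + 1 = 3413.5 − 19/2 + 1 = 3405, so the closed region contains I + B = 3405 + 19 = 3424 lattice points.

3424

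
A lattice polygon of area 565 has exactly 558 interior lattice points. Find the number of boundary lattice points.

16

Pick's theorem gives A = I + B/2 − 1, so B = 2(A − I + 1) = 2(565 − 558 + 1) = 16.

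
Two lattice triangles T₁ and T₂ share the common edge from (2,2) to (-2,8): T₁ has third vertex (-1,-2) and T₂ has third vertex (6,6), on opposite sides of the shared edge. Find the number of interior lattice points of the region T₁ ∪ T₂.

The union is the simple quadrilateral with vertices (2,2), (-1,-2), (-2,8), (6,6) in order.
Using the shoelace formula, 2A = |(2·(-2) − (-1)·2) + ((-1)·8 − (-2)·(-2)) + ((-2)·6 − 6·8) + (6·2 − 2·6)| = 74, so the area is 37.
The number of boundary lattice points is Σ gcd(|Δx|,|Δy|) = gcd(3,4) + gcd(1,10) + gcd(8,2) + gcd(4,4) = 1+1+2+4 = 8.
By Pick's theorem I = A − B/2 + 1 = 37 − 8/2 + 1 = 34.

34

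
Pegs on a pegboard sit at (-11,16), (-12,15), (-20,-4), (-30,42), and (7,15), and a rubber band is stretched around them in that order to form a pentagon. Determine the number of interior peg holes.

Using the shoelace formula, 2A = |[(-11)·15 − (-12)·16] + [(-12)·(-4) − (-20)·15] + [(-20)·42 − (-30)·(-4)] + [(-30)·15 − 7·42] + [7·16 − (-11)·15]| = 1052, so the area is 526.
Summing gcd(|Δx|,|Δy|) over the edges gives the boundary count: gcd(1,1) + gcd(8,19) + gcd(10,46) + gcd(37,27) + gcd(18,1) = 1+1+2+1+1 = 6.
By Pick's theorem A = I + B/2 − 1, so I = 526 − 6/2 + 1 = 524.

524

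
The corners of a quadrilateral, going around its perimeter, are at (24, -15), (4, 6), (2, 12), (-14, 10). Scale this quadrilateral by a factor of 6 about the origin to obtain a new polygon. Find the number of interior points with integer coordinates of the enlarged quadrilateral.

Using the shoelace formula, 2A = |[24·6 − 4·(-15)] + [4·12 − 2·6] + [2·10 − (-14)·12] + [(-14)·(-15) − 24·10]| = 398, so the area is 199.
The number of boundary lattice points is Σ gcd(|Δx|,|Δy|) = gcd(20,21) + gcd(2,6) + gcd(16,2) + gcd(38,25) = 1+2+2+1 = 6.
Scaling by 6 multiplies the area by 6² = 36 (so the new area is 7164) and multiplies the boundary lattice-point count by 6, giving 36.
By Pick's theorem, the interior count of the dilated polygon is 7164 − 36/2 + 1 = 7147.

7147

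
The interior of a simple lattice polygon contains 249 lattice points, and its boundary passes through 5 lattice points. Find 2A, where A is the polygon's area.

By Pick's theorem, A = I + B/2 − 1 = 249 + 5/2 − 1 = 501/2.
Hence 2A = 501.

501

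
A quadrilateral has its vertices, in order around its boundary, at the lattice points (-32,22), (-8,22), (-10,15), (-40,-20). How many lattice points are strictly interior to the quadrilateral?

559

Using the shoelace formula, 2A = |((-32)·22 − (-8)·22) + ((-8)·15 − (-10)·22) + ((-10)·(-20) − (-40)·15) + ((-40)·22 − (-32)·(-20))| = 1148, so the area is 574.
Along each edge there are gcd(|Δx|,|Δy|)+1 lattice points, so counting each shared vertex once the boundary has gcd(24,0) + gcd(2,7) + gcd(30,35) + gcd(8,42) = 24+1+5+2 = 32.
By Pick's theorem A = I + B/2 − 1, so I = 574 − 32/2 + 1 = 559.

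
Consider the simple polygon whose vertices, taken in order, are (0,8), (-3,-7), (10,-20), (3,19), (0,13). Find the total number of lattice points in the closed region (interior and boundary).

235

Using the shoelace formula, 2A = |[0·(-7) − (-3)·8] + [(-3)·(-20) − 10·(-7)] + [10·19 − 3·(-20)] + [3·13 − 0·19] + [0·8 − 0·13]| = 443, so the area is 443/2.
Summing gcd(|Δx|,|Δy|) over the edges gives the boundary count: gcd(3,15) + gcd(13,13) + gcd(7,39) + gcd(3,6) + gcd(0,5) = 3+13+1+3+5 = 25.
Pick's theorem gives I = A − B/2 + 1 = 443/2 − 25/2 + 1 = 210, so the closed region contains I + B = 210 + 25 = 235 lattice points.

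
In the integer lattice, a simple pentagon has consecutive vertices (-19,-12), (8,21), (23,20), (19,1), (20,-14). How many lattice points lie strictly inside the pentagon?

By the shoelace formula, twice the signed area is |[(-19)·21 − 8·(-12)] + [8·20 − 23·21] + [23·1 − 19·20] + [19·(-14) − 20·1] + [20·(-12) − (-19)·(-14)]| = 1775, so the area is 1775/2.
Along each edge there are gcd(|Δx|,|Δy|)+1 lattice points, so counting each shared vertex once the boundary has gcd(27,33) + gcd(15,1) + gcd(4,19) + gcd(1,15) + gcd(39,2) = 3+1+1+1+1 = 7.
Pick's theorem gives I = A − B/2 + 1 = 1775/2 − 7/2 + 1 = 885.

885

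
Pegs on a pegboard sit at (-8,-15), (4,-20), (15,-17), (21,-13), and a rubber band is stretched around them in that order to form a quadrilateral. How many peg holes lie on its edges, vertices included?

5

The number of boundary lattice points is Σ gcd(|Δx|,|Δy|) = gcd(12,5) + gcd(11,3) + gcd(6,4) + gcd(29,2) = 1+1+2+1 = 5.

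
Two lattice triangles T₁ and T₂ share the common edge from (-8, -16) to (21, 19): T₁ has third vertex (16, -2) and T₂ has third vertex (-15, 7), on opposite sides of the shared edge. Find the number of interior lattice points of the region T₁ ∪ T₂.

The union is the simple quadrilateral with vertices (-8, -16), (16, -2), (21, 19), (-15, 7) in order.
The shoelace formula gives twice the area as |((-8)·(-2) − 16·(-16)) + (16·19 − 21·(-2)) + (21·7 − (-15)·19) + ((-15)·(-16) − (-8)·7)| = 1346, so the area is 673.
The number of boundary lattice points is Σ gcd(|Δx|,|Δy|) = gcd(24,14) + gcd(5,21) + gcd(36,12) + gcd(7,23) = 2+1+12+1 = 16.
By Pick's theorem I = A − B/2 + 1 = 673 − 16/2 + 1 = 666.

666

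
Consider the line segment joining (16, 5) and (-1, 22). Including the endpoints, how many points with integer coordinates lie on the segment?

The number of lattice points on a segment between lattice points is gcd(|Δx|,|Δy|) + 1 = gcd(17,17) + 1 = 17 + 1 = 18.

18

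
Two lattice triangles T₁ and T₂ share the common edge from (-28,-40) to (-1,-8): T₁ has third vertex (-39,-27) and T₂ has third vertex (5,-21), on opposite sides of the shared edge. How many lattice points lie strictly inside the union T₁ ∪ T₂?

The union is the simple quadrilateral with vertices (-28,-40), (-39,-27), (-1,-8), (5,-21) in order.
By the shoelace formula, twice the signed area is |[(-28)·(-27) − (-39)·(-40)] + [(-39)·(-8) − (-1)·(-27)] + [(-1)·(-21) − 5·(-8)] + [5·(-40) − (-28)·(-21)]| = 1246, so the area is 623.
Along each edge there are gcd(|Δx|,|Δy|)+1 lattice points, so counting each shared vertex once the boundary has gcd(11,13) + gcd(38,19) + gcd(6,13) + gcd(33,19) = 1+19+1+1 = 22.
By Pick's theorem I = A − B/2 + 1 = 623 − 22/2 + 1 = 613.

613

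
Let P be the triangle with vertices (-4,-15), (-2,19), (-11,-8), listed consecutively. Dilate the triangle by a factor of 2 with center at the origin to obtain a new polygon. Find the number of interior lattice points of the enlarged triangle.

487

Using the shoelace formula, 2A = |[(-4)·19 − (-2)·(-15)] + [(-2)·(-8) − (-11)·19] + [(-11)·(-15) − (-4)·(-8)]| = 252, so the area is 126.
Along each edge there are gcd(|Δx|,|Δy|)+1 lattice points, so counting each shared vertex once the boundary has gcd(2,34) + gcd(9,27) + gcd(7,7) = 2+9+7 = 18.
Scaling by 2 multiplies the area by 2² = 4 (so the new area is 504) and multiplies the boundary lattice-point count by 2, giving 36.
By Pick's theorem, the interior count of the dilated polygon is 504 − 36/2 + 1 = 487.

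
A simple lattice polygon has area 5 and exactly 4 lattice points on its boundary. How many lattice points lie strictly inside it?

Pick's theorem A = I + B/2 − 1 rearranges to I = A − B/2 + 1 = 5 − 4/2 + 1 = 4.

4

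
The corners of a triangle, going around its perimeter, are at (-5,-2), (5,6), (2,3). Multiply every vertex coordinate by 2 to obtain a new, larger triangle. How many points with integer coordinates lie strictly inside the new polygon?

7

The shoelace formula gives twice the area as |[(-5)·6 − 5·(-2)] + [5·3 − 2·6] + [2·(-2) − (-5)·3]| = 6, so the area is 3.
The number of boundary lattice points is Σ gcd(|Δx|,|Δy|) = gcd(10,8) + gcd(3,3) + gcd(7,5) = 2+3+1 = 6.
Scaling by 2 multiplies the area by 2² = 4 (so the new area is 12) and multiplies the boundary lattice-point count by 2, giving 12.
By Pick's theorem, the interior count of the dilated polygon is 12 − 12/2 + 1 = 7.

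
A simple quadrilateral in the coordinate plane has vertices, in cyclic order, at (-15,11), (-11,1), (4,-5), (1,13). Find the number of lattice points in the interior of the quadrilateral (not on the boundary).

By the shoelace formula, twice the signed area is |((-15)·1 − (-11)·11) + ((-11)·(-5) − 4·1) + (4·13 − 1·(-5)) + (1·11 − (-15)·13)| = 420, so the area is 210.
The number of boundary lattice points is Σ gcd(|Δx|,|Δy|) = gcd(4,10) + gcd(15,6) + gcd(3,18) + gcd(16,2) = 2+3+3+2 = 10.
Pick's theorem gives I = A − B/2 + 1 = 210 − 10/2 + 1 = 206.

206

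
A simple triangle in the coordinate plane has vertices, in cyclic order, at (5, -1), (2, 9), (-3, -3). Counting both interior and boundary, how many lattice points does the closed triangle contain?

46

Using the shoelace formula, 2A = |(5·9 − 2·(-1)) + (2·(-3) − (-3)·9) + ((-3)·(-1) − 5·(-3))| = 86, so the area is 43.
Along each edge there are gcd(|Δx|,|Δy|)+1 lattice points, so counting each shared vertex once the boundary has gcd(3,10) + gcd(5,12) + gcd(8,2) = 1+1+2 = 4.
Pick's theorem gives I = A − B/2 + 1 = 43 − 4/2 + 1 = 42, so the closed region contains I + B = 42 + 4 = 46 lattice points.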